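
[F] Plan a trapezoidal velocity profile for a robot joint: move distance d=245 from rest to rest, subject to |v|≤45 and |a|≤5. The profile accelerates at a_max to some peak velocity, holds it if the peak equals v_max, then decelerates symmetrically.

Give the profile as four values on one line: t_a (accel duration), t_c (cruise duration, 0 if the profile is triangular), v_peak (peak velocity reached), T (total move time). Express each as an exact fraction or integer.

(v_max)²/a_max = 45²/5 = 405
245 < 405 ⇒ no cruise
v_peak = √(245·5) = √1225 = 35
t_a = 35/5 = 7; t_c = 0
T = 2·7 = 14

t_a=7 t_c=0 v_peak=35 T=14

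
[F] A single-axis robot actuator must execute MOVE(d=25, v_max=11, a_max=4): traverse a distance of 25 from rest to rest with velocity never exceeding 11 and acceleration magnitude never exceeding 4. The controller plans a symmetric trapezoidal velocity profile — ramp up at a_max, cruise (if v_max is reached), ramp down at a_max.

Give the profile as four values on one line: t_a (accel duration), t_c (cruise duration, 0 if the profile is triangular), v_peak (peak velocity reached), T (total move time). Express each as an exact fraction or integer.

t_a=5/2 t_c=0 v_peak=10 T=5

v_max²/a_max = 11²/4 = 121/4
25 < 121/4 ⇒ no cruise
v_peak = √(25·4) = √100 = 10
t_a = 10/4 = 5/2; t_c = 0
T = 2·5/2 = 5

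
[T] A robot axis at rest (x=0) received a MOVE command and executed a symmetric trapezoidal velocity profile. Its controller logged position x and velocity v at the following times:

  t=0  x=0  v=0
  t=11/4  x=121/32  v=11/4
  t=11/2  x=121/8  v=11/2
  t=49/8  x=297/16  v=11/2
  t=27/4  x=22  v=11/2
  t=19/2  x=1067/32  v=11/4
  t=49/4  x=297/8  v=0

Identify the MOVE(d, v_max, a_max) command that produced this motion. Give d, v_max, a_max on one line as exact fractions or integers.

final state: t=49/4, x=297/8, v=0 → d = 297/8
a_max = (11/4−0)/(11/4−0) = 1
max v = 11/2 over t∈[11/2,27/4] → v_max = 11/2
check: 11/2·(11/2+5/4) = 297/8 ✓

d=297/8 v_max=11/2 a_max=1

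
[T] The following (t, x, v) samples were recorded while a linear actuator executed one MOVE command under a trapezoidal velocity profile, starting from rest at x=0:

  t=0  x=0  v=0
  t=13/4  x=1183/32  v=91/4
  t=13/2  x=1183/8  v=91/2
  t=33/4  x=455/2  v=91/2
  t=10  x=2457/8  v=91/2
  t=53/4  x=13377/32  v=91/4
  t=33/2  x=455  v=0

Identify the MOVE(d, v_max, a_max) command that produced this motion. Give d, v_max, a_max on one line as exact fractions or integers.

final state: t=33/2, x=455, v=0 → d = 455
a_max = (91/4−0)/(13/4−0) = 7
max v = 91/2 over t∈[13/2,10] → v_max = 91/2
check: 91/2·(13/2+7/2) = 455 ✓

d=455 v_max=91/2 a_max=7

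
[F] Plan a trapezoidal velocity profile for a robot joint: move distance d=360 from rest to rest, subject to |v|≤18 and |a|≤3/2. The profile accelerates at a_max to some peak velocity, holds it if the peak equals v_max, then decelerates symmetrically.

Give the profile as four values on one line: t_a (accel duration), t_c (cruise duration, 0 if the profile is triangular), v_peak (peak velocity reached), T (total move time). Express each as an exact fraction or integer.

t_a=12 t_c=8 v_peak=18 T=32

(v_max)²/a_max = 18²/(3/2) = 216
360 ≥ 216 → trapezoidal
t_a = 18/(3/2) = 12; v_peak = 18
d_cruise = 360 − 216 = 144; t_c = 144/18 = 8
T = 2·12 + 8 = 32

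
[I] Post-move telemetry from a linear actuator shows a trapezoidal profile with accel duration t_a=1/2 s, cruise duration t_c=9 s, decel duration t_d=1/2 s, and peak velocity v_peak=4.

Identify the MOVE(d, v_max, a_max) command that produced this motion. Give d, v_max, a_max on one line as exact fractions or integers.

d=38 v_max=4 a_max=8

a_max = 4/(1/2) = 8
d_a = ½·4·1/2 = 1; d_c = 4·9 = 36
d = 2·1 + 36 = 38
t_c = 9 > 0 → v_max = v_peak = 4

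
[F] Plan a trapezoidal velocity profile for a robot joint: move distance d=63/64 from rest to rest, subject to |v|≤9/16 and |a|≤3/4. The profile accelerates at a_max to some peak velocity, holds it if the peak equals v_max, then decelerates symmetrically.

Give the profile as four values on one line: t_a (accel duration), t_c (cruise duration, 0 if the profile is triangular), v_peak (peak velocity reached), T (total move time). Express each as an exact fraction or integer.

vₘ²/aₘ = (9/16)²/(3/4) = 27/64
63/64 ≥ 27/64 so v_max reached
t_a = (9/16)/(3/4) = 3/4; v_peak = 9/16
d_cruise = 63/64 − 27/64 = 9/16; t_c = (9/16)/(9/16) = 1
T = 2·3/4 + 1 = 5/2

t_a=3/4 t_c=1 v_peak=9/16 T=5/2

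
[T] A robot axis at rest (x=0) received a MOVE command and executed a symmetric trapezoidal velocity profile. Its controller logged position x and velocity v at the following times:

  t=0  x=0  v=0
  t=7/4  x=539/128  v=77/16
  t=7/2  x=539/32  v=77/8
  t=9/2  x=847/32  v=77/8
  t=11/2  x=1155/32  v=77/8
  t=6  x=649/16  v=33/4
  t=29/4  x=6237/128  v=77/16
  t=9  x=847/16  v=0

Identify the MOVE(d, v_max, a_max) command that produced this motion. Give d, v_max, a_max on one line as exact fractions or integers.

d=847/16 v_max=77/8 a_max=11/4

final state: t=9, x=847/16, v=0 → d = 847/16
a_max = (77/16−0)/(7/4−0) = 11/4
max v = 77/8 over t∈[7/2,11/2] → v_max = 77/8
check: 77/8·(7/2+2) = 847/16 ✓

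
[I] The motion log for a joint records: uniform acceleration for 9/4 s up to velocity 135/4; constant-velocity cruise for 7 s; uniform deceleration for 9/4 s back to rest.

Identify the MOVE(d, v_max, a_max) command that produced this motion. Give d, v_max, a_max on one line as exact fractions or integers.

a_max = (135/4)/(9/4) = 15
d_a = ½·135/4·9/4 = 1215/32; d_c = 135/4·7 = 945/4
d = 2·1215/32 + 945/4 = 4995/16
t_c = 7 > 0 ⇒ limit active, v_max = 135/4

d=4995/16 v_max=135/4 a_max=15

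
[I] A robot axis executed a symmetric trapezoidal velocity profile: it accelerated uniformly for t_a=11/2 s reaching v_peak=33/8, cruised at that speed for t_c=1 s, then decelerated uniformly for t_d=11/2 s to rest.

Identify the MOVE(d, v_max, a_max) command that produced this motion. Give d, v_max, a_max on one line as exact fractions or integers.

a_max = (33/8)/(11/2) = 3/4
d_a = ½·33/8·11/2 = 363/32; d_c = 33/8·1 = 33/8
d = 2·363/32 + 33/8 = 429/16
t_c = 1 > 0 so v_max = 33/8

d=429/16 v_max=33/8 a_max=3/4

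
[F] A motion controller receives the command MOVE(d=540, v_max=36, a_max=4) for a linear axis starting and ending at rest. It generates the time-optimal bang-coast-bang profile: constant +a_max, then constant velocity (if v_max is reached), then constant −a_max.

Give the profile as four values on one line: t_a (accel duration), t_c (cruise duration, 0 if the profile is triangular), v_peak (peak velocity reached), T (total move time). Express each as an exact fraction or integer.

t_a=9 t_c=6 v_peak=36 T=24

(v_max)²/a_max = 36²/4 = 324
540 ≥ 324 so v_max reached
t_a = 36/4 = 9; v_peak = 36
d_cruise = 540 − 324 = 216; t_c = 216/36 = 6
T = 2·9 + 6 = 24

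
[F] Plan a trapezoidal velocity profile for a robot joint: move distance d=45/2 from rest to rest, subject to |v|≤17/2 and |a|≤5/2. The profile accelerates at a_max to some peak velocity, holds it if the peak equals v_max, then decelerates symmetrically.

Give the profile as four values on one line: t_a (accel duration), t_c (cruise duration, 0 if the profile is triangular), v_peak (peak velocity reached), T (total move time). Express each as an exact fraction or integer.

t_a=3 t_c=0 v_peak=15/2 T=6

vₘ²/aₘ = (17/2)²/(5/2) = 289/10
45/2 < 289/10 → triangular
v_peak = √(45/2·5/2) = √(225/4) = 15/2
t_a = (15/2)/(5/2) = 3; t_c = 0
T = 2·3 = 6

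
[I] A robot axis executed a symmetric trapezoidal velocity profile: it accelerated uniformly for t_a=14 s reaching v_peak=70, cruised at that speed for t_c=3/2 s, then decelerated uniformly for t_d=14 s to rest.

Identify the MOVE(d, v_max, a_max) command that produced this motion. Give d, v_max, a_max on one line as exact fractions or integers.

d=1085 v_max=70 a_max=5

a_max = 70/14 = 5
d_a = ½·70·14 = 490; d_c = 70·3/2 = 105
d = 2·490 + 105 = 1085
t_c = 3/2 > 0 so v_max = 70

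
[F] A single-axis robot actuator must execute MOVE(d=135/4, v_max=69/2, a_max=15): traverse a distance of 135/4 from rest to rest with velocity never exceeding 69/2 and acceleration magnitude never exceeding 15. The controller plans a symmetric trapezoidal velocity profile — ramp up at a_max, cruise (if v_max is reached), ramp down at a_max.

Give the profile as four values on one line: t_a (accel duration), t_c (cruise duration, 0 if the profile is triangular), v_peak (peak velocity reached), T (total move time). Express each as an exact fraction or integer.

v_max²/a_max = (69/2)²/15 = 1587/20
135/4 < 1587/20 → triangular
v_peak = √(135/4·15) = √(2025/4) = 45/2
t_a = (45/2)/15 = 3/2; t_c = 0
T = 2·3/2 = 3

t_a=3/2 t_c=0 v_peak=45/2 T=3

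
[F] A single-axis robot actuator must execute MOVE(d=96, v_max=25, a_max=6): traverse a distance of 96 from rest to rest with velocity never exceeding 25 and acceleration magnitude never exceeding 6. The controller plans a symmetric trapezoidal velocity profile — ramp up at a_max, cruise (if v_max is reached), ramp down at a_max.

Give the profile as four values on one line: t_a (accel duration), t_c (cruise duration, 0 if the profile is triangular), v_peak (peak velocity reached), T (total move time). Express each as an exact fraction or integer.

vₘ²/aₘ = 25²/6 = 625/6
96 < 625/6 → triangular
v_peak = √(96·6) = √576 = 24
t_a = 24/6 = 4; t_c = 0
T = 2·4 = 8

t_a=4 t_c=0 v_peak=24 T=8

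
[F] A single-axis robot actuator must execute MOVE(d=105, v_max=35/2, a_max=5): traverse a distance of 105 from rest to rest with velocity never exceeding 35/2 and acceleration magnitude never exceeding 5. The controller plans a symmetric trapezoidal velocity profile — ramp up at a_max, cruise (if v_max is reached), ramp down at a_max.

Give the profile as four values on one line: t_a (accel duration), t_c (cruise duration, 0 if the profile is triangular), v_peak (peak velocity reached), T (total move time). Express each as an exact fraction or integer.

(v_max)²/a_max = (35/2)²/5 = 245/4
105 ≥ 245/4 so v_max reached
t_a = (35/2)/5 = 7/2; v_peak = 35/2
d_cruise = 105 − 245/4 = 175/4; t_c = (175/4)/(35/2) = 5/2
T = 2·7/2 + 5/2 = 19/2

t_a=7/2 t_c=5/2 v_peak=35/2 T=19/2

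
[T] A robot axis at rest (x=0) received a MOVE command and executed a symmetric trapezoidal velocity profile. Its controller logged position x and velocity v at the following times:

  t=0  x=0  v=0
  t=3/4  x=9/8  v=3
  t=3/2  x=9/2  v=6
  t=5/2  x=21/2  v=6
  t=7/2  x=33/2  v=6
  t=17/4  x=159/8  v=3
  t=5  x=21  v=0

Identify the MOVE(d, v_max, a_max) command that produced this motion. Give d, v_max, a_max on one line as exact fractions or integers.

d=21 v_max=6 a_max=4

final state: t=5, x=21, v=0 → d = 21
a_max = (3−0)/(3/4−0) = 4
max v = 6 over t∈[3/2,7/2] → v_max = 6
check: 6·(3/2+2) = 21 ✓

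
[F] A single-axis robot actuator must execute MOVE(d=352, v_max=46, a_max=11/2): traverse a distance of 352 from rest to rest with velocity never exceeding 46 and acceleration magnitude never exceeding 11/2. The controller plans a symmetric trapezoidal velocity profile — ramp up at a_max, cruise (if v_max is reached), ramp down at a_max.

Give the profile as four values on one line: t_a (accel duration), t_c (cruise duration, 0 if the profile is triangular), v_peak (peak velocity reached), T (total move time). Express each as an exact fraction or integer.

t_a=8 t_c=0 v_peak=44 T=16

(v_max)²/a_max = 46²/(11/2) = 4232/11
352 < 4232/11 ⇒ no cruise
v_peak = √(352·11/2) = √1936 = 44
t_a = 44/(11/2) = 8; t_c = 0
T = 2·8 = 16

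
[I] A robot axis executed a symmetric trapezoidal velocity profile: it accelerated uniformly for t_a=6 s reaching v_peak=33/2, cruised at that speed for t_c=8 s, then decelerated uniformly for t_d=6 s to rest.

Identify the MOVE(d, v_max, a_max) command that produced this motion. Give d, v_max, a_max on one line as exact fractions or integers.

a_max = (33/2)/6 = 11/4
d_a = ½·33/2·6 = 99/2; d_c = 33/2·8 = 132
d = 2·99/2 + 132 = 231
t_c = 8 > 0 → v_max = v_peak = 33/2

d=231 v_max=33/2 a_max=11/4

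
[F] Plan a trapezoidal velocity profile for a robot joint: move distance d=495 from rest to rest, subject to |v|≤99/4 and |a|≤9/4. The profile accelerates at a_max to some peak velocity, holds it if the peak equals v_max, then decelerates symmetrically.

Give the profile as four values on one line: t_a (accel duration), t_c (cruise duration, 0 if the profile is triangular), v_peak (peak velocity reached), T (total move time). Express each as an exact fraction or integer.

t_a=11 t_c=9 v_peak=99/4 T=31

v_max²/a_max = (99/4)²/(9/4) = 1089/4
495 ≥ 1089/4 so v_max reached
t_a = (99/4)/(9/4) = 11; v_peak = 99/4
d_cruise = 495 − 1089/4 = 891/4; t_c = (891/4)/(99/4) = 9
T = 2·11 + 9 = 31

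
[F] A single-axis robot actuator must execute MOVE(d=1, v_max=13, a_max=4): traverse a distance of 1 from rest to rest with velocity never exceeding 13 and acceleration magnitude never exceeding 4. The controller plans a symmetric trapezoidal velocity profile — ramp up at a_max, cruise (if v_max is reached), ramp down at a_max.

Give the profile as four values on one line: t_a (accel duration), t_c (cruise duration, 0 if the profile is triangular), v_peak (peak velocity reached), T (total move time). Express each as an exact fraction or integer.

t_a=1/2 t_c=0 v_peak=2 T=1

vₘ²/aₘ = 13²/4 = 169/4
1 < 169/4 ⇒ no cruise
v_peak = √(1·4) = √4 = 2
t_a = 2/4 = 1/2; t_c = 0
T = 2·1/2 = 1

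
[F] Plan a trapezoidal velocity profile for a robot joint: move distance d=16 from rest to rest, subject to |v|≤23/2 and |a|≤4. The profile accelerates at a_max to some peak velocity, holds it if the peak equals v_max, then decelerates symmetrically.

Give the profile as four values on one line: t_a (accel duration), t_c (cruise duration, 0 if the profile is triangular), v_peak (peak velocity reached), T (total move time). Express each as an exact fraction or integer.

(v_max)²/a_max = (23/2)²/4 = 529/16
16 < 529/16 → triangular
v_peak = √(16·4) = √64 = 8
t_a = 8/4 = 2; t_c = 0
T = 2·2 = 4

t_a=2 t_c=0 v_peak=8 T=4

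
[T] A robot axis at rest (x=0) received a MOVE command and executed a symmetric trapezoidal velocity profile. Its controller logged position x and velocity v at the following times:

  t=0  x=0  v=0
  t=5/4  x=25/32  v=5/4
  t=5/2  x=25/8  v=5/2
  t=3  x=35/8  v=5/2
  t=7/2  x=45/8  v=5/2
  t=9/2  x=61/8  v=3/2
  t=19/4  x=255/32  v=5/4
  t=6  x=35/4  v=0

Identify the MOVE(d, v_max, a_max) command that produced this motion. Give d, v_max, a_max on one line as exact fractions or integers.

d=35/4 v_max=5/2 a_max=1

final state: t=6, x=35/4, v=0 → d = 35/4
a_max = (5/4−0)/(5/4−0) = 1
max v = 5/2 over t∈[5/2,7/2] → v_max = 5/2
check: 5/2·(5/2+1) = 35/4 ✓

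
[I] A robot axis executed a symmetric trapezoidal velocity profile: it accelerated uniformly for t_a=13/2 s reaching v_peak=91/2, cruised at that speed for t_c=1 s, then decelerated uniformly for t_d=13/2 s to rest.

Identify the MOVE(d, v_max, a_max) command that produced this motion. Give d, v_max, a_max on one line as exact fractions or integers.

a_max = (91/2)/(13/2) = 7
d_a = ½·91/2·13/2 = 1183/8; d_c = 91/2·1 = 91/2
d = 2·1183/8 + 91/2 = 1365/4
t_c = 1 > 0 → v_max = v_peak = 91/2

d=1365/4 v_max=91/2 a_max=7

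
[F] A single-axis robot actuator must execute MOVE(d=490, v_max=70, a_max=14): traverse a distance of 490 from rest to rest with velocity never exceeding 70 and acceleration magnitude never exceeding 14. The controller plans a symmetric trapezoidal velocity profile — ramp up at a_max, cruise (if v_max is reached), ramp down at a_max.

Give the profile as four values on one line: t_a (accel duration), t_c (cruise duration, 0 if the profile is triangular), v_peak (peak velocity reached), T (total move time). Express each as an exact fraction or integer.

v_max²/a_max = 70²/14 = 350
490 ≥ 350 so v_max reached
t_a = 70/14 = 5; v_peak = 70
d_cruise = 490 − 350 = 140; t_c = 140/70 = 2
T = 2·5 + 2 = 12

t_a=5 t_c=2 v_peak=70 T=12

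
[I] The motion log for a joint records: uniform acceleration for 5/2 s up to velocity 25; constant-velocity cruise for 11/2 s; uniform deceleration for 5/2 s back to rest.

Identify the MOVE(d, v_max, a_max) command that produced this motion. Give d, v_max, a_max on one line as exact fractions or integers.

a_max = 25/(5/2) = 10
d_a = ½·25·5/2 = 125/4; d_c = 25·11/2 = 275/2
d = 2·125/4 + 275/2 = 200
t_c = 11/2 > 0 ⇒ limit active, v_max = 25

d=200 v_max=25 a_max=10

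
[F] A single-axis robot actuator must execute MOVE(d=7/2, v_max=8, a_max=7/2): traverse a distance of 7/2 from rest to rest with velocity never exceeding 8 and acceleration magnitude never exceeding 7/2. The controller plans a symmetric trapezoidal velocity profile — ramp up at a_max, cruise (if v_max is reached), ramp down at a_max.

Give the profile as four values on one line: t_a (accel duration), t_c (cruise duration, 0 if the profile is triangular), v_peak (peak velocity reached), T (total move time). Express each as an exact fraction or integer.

vₘ²/aₘ = 8²/(7/2) = 128/7
7/2 < 128/7 so t_c = 0
v_peak = √(7/2·7/2) = √(49/4) = 7/2
t_a = (7/2)/(7/2) = 1; t_c = 0
T = 2·1 = 2

t_a=1 t_c=0 v_peak=7/2 T=2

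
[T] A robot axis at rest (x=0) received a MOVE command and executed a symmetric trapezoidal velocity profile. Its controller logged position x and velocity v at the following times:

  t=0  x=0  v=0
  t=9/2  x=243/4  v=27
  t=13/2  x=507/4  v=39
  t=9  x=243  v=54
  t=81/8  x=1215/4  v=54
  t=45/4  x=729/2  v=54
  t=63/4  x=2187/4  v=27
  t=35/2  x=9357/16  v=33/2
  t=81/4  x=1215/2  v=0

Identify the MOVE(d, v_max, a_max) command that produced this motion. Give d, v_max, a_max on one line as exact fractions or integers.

final state: t=81/4, x=1215/2, v=0 → d = 1215/2
a_max = (27−0)/(9/2−0) = 6
max v = 54 over t∈[9,45/4] → v_max = 54
check: 54·(9+9/4) = 1215/2 ✓

d=1215/2 v_max=54 a_max=6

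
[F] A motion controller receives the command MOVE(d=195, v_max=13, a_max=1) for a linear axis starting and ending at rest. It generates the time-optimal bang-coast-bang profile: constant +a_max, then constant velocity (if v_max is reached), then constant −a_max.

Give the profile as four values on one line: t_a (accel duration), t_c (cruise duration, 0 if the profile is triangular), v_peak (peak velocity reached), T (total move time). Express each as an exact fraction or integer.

v_max²/a_max = 13²/1 = 169
195 ≥ 169 so v_max reached
t_a = 13/1 = 13; v_peak = 13
d_cruise = 195 − 169 = 26; t_c = 26/13 = 2
T = 2·13 + 2 = 28

t_a=13 t_c=2 v_peak=13 T=28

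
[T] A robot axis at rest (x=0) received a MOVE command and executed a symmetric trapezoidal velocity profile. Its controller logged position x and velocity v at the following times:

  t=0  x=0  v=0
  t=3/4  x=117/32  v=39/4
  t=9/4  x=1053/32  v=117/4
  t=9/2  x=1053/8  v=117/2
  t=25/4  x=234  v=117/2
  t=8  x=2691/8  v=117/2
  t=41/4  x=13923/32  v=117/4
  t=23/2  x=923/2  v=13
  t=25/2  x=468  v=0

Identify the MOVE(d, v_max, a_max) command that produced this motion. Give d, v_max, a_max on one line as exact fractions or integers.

d=468 v_max=117/2 a_max=13

final state: t=25/2, x=468, v=0 → d = 468
a_max = (39/4−0)/(3/4−0) = 13
max v = 117/2 over t∈[9/2,8] → v_max = 117/2
check: 117/2·(9/2+7/2) = 468 ✓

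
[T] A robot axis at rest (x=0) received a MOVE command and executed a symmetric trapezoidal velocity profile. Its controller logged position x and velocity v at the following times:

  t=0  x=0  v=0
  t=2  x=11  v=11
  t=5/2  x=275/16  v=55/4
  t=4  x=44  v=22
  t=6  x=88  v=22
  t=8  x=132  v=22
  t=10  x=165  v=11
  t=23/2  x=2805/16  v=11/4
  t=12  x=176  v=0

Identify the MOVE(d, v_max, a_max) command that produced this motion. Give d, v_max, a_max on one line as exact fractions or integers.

d=176 v_max=22 a_max=11/2

final state: t=12, x=176, v=0 → d = 176
a_max = (11−0)/(2−0) = 11/2
max v = 22 over t∈[4,8] → v_max = 22
check: 22·(4+4) = 176 ✓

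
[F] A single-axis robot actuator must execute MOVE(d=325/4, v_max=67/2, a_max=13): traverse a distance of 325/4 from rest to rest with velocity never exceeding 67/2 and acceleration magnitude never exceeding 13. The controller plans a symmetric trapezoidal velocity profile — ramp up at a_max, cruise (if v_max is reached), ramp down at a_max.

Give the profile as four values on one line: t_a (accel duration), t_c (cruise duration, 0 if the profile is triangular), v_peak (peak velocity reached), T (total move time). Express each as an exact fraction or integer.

(v_max)²/a_max = (67/2)²/13 = 4489/52
325/4 < 4489/52 → triangular
v_peak = √(325/4·13) = √(4225/4) = 65/2
t_a = (65/2)/13 = 5/2; t_c = 0
T = 2·5/2 = 5

t_a=5/2 t_c=0 v_peak=65/2 T=5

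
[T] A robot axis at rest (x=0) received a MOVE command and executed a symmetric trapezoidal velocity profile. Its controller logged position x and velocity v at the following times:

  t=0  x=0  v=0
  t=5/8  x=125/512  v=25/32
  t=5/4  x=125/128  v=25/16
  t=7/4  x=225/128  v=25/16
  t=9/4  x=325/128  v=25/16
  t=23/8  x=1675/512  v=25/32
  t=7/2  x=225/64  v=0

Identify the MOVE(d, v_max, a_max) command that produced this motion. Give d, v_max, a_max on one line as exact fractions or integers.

final state: t=7/2, x=225/64, v=0 → d = 225/64
a_max = (25/32−0)/(5/8−0) = 5/4
max v = 25/16 over t∈[5/4,9/4] → v_max = 25/16
check: 25/16·(5/4+1) = 225/64 ✓

d=225/64 v_max=25/16 a_max=5/4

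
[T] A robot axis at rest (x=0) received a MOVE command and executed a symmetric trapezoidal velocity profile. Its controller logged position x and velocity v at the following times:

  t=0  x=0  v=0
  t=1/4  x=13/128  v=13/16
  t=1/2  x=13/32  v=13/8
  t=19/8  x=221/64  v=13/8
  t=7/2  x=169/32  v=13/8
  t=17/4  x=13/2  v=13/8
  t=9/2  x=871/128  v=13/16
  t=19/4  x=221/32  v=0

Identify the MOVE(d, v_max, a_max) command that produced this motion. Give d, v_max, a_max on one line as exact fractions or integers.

d=221/32 v_max=13/8 a_max=13/4

final state: t=19/4, x=221/32, v=0 → d = 221/32
a_max = (13/16−0)/(1/4−0) = 13/4
max v = 13/8 over t∈[1/2,17/4] → v_max = 13/8
check: 13/8·(1/2+15/4) = 221/32 ✓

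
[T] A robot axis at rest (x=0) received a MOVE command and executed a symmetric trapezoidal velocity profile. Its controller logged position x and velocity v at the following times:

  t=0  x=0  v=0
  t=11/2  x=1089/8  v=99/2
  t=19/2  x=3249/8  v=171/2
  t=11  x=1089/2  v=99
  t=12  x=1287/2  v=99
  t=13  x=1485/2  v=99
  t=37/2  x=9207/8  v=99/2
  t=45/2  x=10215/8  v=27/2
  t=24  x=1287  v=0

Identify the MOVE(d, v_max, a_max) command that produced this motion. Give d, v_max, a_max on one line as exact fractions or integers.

d=1287 v_max=99 a_max=9

final state: t=24, x=1287, v=0 → d = 1287
a_max = (99/2−0)/(11/2−0) = 9
max v = 99 over t∈[11,13] → v_max = 99
check: 99·(11+2) = 1287 ✓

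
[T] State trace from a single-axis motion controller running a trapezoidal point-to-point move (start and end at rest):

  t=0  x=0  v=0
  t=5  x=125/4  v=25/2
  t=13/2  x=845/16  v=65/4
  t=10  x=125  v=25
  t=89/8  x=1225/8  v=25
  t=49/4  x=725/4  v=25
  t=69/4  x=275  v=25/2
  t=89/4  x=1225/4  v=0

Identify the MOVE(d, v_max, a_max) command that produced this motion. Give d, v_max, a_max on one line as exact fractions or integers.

final state: t=89/4, x=1225/4, v=0 → d = 1225/4
a_max = (25/2−0)/(5−0) = 5/2
max v = 25 over t∈[10,49/4] → v_max = 25
check: 25·(10+9/4) = 1225/4 ✓

d=1225/4 v_max=25 a_max=5/2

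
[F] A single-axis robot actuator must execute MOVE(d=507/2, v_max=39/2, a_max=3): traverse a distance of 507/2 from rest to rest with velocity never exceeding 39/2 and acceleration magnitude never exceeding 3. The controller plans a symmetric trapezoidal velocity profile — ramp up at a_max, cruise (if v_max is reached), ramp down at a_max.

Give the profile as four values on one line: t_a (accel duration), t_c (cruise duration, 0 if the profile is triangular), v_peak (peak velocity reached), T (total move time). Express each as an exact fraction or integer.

t_a=13/2 t_c=13/2 v_peak=39/2 T=39/2

(v_max)²/a_max = (39/2)²/3 = 507/4
507/2 ≥ 507/4 ⇒ cruise phase
t_a = (39/2)/3 = 13/2; v_peak = 39/2
d_cruise = 507/2 − 507/4 = 507/4; t_c = (507/4)/(39/2) = 13/2
T = 2·13/2 + 13/2 = 39/2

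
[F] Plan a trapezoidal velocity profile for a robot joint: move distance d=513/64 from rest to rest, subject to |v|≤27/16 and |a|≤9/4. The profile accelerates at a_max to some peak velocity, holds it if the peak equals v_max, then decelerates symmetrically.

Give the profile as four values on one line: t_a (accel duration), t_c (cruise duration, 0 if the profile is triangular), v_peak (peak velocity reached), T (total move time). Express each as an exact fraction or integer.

t_a=3/4 t_c=4 v_peak=27/16 T=11/2

vₘ²/aₘ = (27/16)²/(9/4) = 81/64
513/64 ≥ 81/64 so v_max reached
t_a = (27/16)/(9/4) = 3/4; v_peak = 27/16
d_cruise = 513/64 − 81/64 = 27/4; t_c = (27/4)/(27/16) = 4
T = 2·3/4 + 4 = 11/2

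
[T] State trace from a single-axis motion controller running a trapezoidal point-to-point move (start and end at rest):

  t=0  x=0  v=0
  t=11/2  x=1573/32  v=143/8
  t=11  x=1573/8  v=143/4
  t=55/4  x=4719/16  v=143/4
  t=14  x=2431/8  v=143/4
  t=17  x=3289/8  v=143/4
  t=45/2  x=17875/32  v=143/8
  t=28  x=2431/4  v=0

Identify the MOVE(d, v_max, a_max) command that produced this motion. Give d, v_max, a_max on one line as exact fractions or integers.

final state: t=28, x=2431/4, v=0 → d = 2431/4
a_max = (143/8−0)/(11/2−0) = 13/4
max v = 143/4 over t∈[11,17] → v_max = 143/4
check: 143/4·(11+6) = 2431/4 ✓

d=2431/4 v_max=143/4 a_max=13/4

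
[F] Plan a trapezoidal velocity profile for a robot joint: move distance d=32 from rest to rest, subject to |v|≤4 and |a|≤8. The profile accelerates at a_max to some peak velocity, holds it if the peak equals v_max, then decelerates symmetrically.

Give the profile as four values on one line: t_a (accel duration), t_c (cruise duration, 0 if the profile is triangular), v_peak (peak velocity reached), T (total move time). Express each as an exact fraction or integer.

t_a=1/2 t_c=15/2 v_peak=4 T=17/2

(v_max)²/a_max = 4²/8 = 2
32 ≥ 2 so v_max reached
t_a = 4/8 = 1/2; v_peak = 4
d_cruise = 32 − 2 = 30; t_c = 30/4 = 15/2
T = 2·1/2 + 15/2 = 17/2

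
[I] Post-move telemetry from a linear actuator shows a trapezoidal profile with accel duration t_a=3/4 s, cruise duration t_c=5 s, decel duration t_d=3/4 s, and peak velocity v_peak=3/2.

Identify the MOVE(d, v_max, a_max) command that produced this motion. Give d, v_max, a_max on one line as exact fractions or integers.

a_max = (3/2)/(3/4) = 2
d_a = ½·3/2·3/4 = 9/16; d_c = 3/2·5 = 15/2
d = 2·9/16 + 15/2 = 69/8
t_c = 5 > 0 ⇒ limit active, v_max = 3/2

d=69/8 v_max=3/2 a_max=2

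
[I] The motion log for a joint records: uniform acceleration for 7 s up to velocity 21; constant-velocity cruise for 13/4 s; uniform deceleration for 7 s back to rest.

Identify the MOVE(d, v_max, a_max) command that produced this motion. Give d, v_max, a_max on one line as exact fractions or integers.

d=861/4 v_max=21 a_max=3

a_max = 21/7 = 3
d_a = ½·21·7 = 147/2; d_c = 21·13/4 = 273/4
d = 2·147/2 + 273/4 = 861/4
t_c = 13/4 > 0 ⇒ limit active, v_max = 21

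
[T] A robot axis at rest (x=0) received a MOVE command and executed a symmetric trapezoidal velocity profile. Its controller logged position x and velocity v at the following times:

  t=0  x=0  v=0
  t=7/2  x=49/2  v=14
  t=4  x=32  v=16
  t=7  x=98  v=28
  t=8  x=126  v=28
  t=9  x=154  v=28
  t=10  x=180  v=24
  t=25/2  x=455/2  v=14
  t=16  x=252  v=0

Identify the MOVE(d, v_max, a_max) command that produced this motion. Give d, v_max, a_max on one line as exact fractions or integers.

d=252 v_max=28 a_max=4

final state: t=16, x=252, v=0 → d = 252
a_max = (14−0)/(7/2−0) = 4
max v = 28 over t∈[7,9] → v_max = 28
check: 28·(7+2) = 252 ✓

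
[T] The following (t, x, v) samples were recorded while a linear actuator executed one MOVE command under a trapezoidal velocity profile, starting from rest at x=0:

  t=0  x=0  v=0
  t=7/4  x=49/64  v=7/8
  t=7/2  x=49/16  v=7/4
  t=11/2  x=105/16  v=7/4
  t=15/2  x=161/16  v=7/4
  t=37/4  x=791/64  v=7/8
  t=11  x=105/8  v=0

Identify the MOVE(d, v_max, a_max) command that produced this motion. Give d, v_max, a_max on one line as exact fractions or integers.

final state: t=11, x=105/8, v=0 → d = 105/8
a_max = (7/8−0)/(7/4−0) = 1/2
max v = 7/4 over t∈[7/2,15/2] → v_max = 7/4
check: 7/4·(7/2+4) = 105/8 ✓

d=105/8 v_max=7/4 a_max=1/2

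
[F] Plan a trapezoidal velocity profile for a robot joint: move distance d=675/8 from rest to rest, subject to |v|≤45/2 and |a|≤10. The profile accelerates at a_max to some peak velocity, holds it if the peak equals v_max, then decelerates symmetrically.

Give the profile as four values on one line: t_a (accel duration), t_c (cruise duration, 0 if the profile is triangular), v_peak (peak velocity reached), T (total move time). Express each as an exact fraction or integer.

(v_max)²/a_max = (45/2)²/10 = 405/8
675/8 ≥ 405/8 so v_max reached
t_a = (45/2)/10 = 9/4; v_peak = 45/2
d_cruise = 675/8 − 405/8 = 135/4; t_c = (135/4)/(45/2) = 3/2
T = 2·9/4 + 3/2 = 6

t_a=9/4 t_c=3/2 v_peak=45/2 T=6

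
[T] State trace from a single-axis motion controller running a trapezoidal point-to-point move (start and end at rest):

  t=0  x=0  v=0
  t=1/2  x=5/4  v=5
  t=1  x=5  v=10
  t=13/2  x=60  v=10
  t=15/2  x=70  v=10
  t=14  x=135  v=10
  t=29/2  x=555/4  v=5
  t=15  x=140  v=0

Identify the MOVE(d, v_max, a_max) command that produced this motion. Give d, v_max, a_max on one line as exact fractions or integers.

final state: t=15, x=140, v=0 → d = 140
a_max = (5−0)/(1/2−0) = 10
max v = 10 over t∈[1,14] → v_max = 10
check: 10·(1+13) = 140 ✓

d=140 v_max=10 a_max=10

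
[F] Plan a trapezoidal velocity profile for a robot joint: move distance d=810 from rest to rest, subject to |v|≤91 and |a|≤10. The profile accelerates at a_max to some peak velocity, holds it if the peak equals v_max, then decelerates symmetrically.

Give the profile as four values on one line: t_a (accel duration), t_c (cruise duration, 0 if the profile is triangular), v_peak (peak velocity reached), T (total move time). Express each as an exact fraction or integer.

t_a=9 t_c=0 v_peak=90 T=18

(v_max)²/a_max = 91²/10 = 8281/10
810 < 8281/10 ⇒ no cruise
v_peak = √(810·10) = √8100 = 90
t_a = 90/10 = 9; t_c = 0
T = 2·9 = 18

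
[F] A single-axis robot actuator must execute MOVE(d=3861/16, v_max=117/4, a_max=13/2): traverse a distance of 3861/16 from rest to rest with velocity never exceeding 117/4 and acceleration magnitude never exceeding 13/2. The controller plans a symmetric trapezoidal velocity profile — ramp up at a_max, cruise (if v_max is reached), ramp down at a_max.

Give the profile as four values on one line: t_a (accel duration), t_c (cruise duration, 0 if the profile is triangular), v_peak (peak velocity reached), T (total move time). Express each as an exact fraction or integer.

(v_max)²/a_max = (117/4)²/(13/2) = 1053/8
3861/16 ≥ 1053/8 ⇒ cruise phase
t_a = (117/4)/(13/2) = 9/2; v_peak = 117/4
d_cruise = 3861/16 − 1053/8 = 1755/16; t_c = (1755/16)/(117/4) = 15/4
T = 2·9/2 + 15/4 = 51/4

t_a=9/2 t_c=15/4 v_peak=117/4 T=51/4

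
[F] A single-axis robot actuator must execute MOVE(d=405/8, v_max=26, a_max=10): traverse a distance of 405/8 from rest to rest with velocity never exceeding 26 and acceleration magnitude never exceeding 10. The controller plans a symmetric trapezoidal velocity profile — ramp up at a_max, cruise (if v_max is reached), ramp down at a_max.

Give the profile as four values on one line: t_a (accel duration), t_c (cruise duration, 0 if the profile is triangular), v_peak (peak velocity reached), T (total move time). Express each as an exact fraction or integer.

vₘ²/aₘ = 26²/10 = 338/5
405/8 < 338/5 so t_c = 0
v_peak = √(405/8·10) = √(2025/4) = 45/2
t_a = (45/2)/10 = 9/4; t_c = 0
T = 2·9/4 = 9/2

t_a=9/4 t_c=0 v_peak=45/2 T=9/2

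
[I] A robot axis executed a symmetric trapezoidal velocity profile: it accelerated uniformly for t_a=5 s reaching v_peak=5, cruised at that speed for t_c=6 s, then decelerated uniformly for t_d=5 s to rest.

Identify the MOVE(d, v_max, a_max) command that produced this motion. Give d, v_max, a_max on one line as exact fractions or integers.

a_max = 5/5 = 1
d_a = ½·5·5 = 25/2; d_c = 5·6 = 30
d = 2·25/2 + 30 = 55
t_c = 6 > 0 so v_max = 5

d=55 v_max=5 a_max=1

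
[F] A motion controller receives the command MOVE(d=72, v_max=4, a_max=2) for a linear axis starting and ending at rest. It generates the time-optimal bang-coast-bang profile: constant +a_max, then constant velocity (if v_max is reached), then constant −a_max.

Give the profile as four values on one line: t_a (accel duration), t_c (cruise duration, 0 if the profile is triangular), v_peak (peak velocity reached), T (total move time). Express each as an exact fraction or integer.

t_a=2 t_c=16 v_peak=4 T=20

(v_max)²/a_max = 4²/2 = 8
72 ≥ 8 ⇒ cruise phase
t_a = 4/2 = 2; v_peak = 4
d_cruise = 72 − 8 = 64; t_c = 64/4 = 16
T = 2·2 + 16 = 20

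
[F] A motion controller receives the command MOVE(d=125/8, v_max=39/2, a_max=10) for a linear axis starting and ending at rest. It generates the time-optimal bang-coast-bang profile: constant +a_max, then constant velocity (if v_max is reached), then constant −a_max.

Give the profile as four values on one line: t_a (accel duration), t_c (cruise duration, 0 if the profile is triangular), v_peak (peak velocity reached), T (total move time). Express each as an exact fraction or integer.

t_a=5/4 t_c=0 v_peak=25/2 T=5/2

v_max²/a_max = (39/2)²/10 = 1521/40
125/8 < 1521/40 ⇒ no cruise
v_peak = √(125/8·10) = √(625/4) = 25/2
t_a = (25/2)/10 = 5/4; t_c = 0
T = 2·5/4 = 5/2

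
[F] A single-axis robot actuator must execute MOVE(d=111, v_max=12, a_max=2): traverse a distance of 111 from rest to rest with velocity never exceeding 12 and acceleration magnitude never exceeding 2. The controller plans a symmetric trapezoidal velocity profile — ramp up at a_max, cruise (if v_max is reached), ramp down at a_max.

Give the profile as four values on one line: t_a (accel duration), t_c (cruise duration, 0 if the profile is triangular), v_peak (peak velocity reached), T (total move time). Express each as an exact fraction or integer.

vₘ²/aₘ = 12²/2 = 72
111 ≥ 72 ⇒ cruise phase
t_a = 12/2 = 6; v_peak = 12
d_cruise = 111 − 72 = 39; t_c = 39/12 = 13/4
T = 2·6 + 13/4 = 61/4

t_a=6 t_c=13/4 v_peak=12 T=61/4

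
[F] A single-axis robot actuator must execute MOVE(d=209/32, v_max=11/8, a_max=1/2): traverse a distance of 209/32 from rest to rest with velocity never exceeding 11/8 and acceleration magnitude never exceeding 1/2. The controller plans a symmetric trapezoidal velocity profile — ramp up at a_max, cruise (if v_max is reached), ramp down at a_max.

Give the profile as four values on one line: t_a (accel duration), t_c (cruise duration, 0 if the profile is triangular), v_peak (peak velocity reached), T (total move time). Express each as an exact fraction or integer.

t_a=11/4 t_c=2 v_peak=11/8 T=15/2

v_max²/a_max = (11/8)²/(1/2) = 121/32
209/32 ≥ 121/32 → trapezoidal
t_a = (11/8)/(1/2) = 11/4; v_peak = 11/8
d_cruise = 209/32 − 121/32 = 11/4; t_c = (11/4)/(11/8) = 2
T = 2·11/4 + 2 = 15/2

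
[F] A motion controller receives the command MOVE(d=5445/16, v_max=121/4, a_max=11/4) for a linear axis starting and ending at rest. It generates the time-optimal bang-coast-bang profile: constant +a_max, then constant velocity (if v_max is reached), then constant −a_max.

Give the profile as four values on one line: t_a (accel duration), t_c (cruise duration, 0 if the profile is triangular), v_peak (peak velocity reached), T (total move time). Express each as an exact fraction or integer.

v_max²/a_max = (121/4)²/(11/4) = 1331/4
5445/16 ≥ 1331/4 so v_max reached
t_a = (121/4)/(11/4) = 11; v_peak = 121/4
d_cruise = 5445/16 − 1331/4 = 121/16; t_c = (121/16)/(121/4) = 1/4
T = 2·11 + 1/4 = 89/4

t_a=11 t_c=1/4 v_peak=121/4 T=89/4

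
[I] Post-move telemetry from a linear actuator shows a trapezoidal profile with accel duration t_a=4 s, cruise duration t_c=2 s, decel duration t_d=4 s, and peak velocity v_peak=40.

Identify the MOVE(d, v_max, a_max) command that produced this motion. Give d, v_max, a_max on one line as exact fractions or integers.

a_max = 40/4 = 10
d_a = ½·40·4 = 80; d_c = 40·2 = 80
d = 2·80 + 80 = 240
t_c = 2 > 0 → v_max = v_peak = 40

d=240 v_max=40 a_max=10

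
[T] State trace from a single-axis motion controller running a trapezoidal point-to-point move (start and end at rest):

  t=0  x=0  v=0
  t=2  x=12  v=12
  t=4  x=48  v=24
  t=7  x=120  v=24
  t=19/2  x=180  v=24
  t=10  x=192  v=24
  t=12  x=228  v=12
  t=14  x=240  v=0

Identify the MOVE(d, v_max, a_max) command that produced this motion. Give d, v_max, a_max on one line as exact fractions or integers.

final state: t=14, x=240, v=0 → d = 240
a_max = (12−0)/(2−0) = 6
max v = 24 over t∈[4,10] → v_max = 24
check: 24·(4+6) = 240 ✓

d=240 v_max=24 a_max=6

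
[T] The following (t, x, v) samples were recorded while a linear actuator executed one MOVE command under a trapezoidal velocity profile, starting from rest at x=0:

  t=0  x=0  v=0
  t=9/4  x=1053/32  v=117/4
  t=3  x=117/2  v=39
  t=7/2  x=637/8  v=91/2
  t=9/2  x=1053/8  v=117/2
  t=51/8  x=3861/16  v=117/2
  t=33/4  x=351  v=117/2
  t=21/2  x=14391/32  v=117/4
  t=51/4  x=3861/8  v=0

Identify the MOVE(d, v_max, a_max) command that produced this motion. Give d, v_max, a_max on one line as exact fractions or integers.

d=3861/8 v_max=117/2 a_max=13

final state: t=51/4, x=3861/8, v=0 → d = 3861/8
a_max = (117/4−0)/(9/4−0) = 13
max v = 117/2 over t∈[9/2,33/4] → v_max = 117/2
check: 117/2·(9/2+15/4) = 3861/8 ✓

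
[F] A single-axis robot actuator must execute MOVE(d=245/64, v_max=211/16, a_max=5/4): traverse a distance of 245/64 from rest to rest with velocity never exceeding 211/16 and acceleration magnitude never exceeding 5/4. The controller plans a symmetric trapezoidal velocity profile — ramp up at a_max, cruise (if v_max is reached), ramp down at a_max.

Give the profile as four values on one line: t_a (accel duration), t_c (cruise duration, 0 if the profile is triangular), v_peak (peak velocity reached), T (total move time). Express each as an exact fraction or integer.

vₘ²/aₘ = (211/16)²/(5/4) = 44521/320
245/64 < 44521/320 so t_c = 0
v_peak = √(245/64·5/4) = √(1225/256) = 35/16
t_a = (35/16)/(5/4) = 7/4; t_c = 0
T = 2·7/4 = 7/2

t_a=7/4 t_c=0 v_peak=35/16 T=7/2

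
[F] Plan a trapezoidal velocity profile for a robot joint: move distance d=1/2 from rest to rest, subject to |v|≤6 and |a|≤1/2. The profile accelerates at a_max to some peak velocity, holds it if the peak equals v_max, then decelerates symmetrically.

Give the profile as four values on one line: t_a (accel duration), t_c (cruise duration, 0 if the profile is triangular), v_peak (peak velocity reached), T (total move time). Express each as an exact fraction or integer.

t_a=1 t_c=0 v_peak=1/2 T=2

vₘ²/aₘ = 6²/(1/2) = 72
1/2 < 72 so t_c = 0
v_peak = √(1/2·1/2) = √(1/4) = 1/2
t_a = (1/2)/(1/2) = 1; t_c = 0
T = 2·1 = 2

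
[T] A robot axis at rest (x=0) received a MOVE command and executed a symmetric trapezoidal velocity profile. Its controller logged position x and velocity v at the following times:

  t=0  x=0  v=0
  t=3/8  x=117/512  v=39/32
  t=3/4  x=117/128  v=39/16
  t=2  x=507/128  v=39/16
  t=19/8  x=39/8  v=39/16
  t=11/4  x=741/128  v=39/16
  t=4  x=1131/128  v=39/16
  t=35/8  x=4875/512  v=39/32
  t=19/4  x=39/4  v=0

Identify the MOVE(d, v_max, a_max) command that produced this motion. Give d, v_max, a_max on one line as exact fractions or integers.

final state: t=19/4, x=39/4, v=0 → d = 39/4
a_max = (39/32−0)/(3/8−0) = 13/4
max v = 39/16 over t∈[3/4,4] → v_max = 39/16
check: 39/16·(3/4+13/4) = 39/4 ✓

d=39/4 v_max=39/16 a_max=13/4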